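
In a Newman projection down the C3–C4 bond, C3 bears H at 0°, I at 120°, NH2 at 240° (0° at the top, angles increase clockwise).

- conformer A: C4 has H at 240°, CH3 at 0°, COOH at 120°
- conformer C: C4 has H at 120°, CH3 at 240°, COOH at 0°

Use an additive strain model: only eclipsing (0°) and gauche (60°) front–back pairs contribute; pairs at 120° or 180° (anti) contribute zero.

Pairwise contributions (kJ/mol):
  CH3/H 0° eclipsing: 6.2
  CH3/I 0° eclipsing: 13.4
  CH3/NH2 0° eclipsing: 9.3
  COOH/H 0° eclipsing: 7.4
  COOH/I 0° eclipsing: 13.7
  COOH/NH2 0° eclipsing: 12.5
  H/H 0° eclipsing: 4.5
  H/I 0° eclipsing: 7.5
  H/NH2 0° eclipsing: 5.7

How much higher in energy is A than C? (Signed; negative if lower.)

+1.4 kJ/mol

A (eclipsed): H(0°)/CH3(0°) eclipsed 6.2; I(120°)/COOH(120°) eclipsed 13.7; NH2(240°)/H(240°) eclipsed 5.7 → 25.6 kJ/mol.
C (eclipsed): H(0°)/COOH(0°) eclipsed 7.4; I(120°)/H(120°) eclipsed 7.5; NH2(240°)/CH3(240°) eclipsed 9.3 → 24.2 kJ/mol.
E(A) − E(C) = 25.6 − 24.2 = +1.4 kJ/mol.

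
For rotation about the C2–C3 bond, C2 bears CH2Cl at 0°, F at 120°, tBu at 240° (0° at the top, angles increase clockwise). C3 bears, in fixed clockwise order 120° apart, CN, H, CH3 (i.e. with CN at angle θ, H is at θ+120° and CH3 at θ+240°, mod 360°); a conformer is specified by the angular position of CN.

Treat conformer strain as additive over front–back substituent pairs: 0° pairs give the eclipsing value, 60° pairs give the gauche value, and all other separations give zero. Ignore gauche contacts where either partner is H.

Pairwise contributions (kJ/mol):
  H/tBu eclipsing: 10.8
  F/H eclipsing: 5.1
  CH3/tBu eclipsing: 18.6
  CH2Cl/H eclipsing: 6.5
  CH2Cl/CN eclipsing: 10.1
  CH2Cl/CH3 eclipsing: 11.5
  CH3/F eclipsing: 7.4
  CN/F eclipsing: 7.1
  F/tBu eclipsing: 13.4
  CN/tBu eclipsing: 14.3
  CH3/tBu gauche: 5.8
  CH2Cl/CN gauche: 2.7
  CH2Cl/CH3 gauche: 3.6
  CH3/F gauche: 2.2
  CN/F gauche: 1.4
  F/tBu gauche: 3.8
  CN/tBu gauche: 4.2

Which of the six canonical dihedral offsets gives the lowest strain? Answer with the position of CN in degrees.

CN at 0° (eclipsed): CH2Cl(0°)/CN(0°) eclipsed 10.1; F(120°)/H(120°) eclipsed 5.1; tBu(240°)/CH3(240°) eclipsed 18.6 → 33.8 kJ/mol.
CN at 60° (staggered): CH2Cl(0°)/CN(60°) gauche 2.7; CH2Cl(0°)/CH3(300°) gauche 3.6; F(120°)/CN(60°) gauche 1.4; tBu(240°)/CH3(300°) gauche 5.8 → 13.5 kJ/mol.
CN at 120° (eclipsed): CH2Cl(0°)/CH3(0°) eclipsed 11.5; F(120°)/CN(120°) eclipsed 7.1; tBu(240°)/H(240°) eclipsed 10.8 → 29.4 kJ/mol.
CN at 180° (staggered): CH2Cl(0°)/CH3(60°) gauche 3.6; F(120°)/CN(180°) gauche 1.4; F(120°)/CH3(60°) gauche 2.2; tBu(240°)/CN(180°) gauche 4.2 → 11.4 kJ/mol.
CN at 240° (eclipsed): CH2Cl(0°)/H(0°) eclipsed 6.5; F(120°)/CH3(120°) eclipsed 7.4; tBu(240°)/CN(240°) eclipsed 14.3 → 28.2 kJ/mol.
CN at 300° (staggered): CH2Cl(0°)/CN(300°) gauche 2.7; F(120°)/CH3(180°) gauche 2.2; tBu(240°)/CN(300°) gauche 4.2; tBu(240°)/CH3(180°) gauche 5.8 → 14.9 kJ/mol.
The minimum (11.4 kJ/mol) occurs with CN at 180°.

180°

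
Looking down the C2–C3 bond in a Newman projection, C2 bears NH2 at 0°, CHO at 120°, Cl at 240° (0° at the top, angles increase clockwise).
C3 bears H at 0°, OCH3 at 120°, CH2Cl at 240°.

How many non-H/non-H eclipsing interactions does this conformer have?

2

Non-H eclipsing pairs: CHO(120°)/OCH3(120°); Cl(240°)/CH2Cl(240°) — 2 interactions.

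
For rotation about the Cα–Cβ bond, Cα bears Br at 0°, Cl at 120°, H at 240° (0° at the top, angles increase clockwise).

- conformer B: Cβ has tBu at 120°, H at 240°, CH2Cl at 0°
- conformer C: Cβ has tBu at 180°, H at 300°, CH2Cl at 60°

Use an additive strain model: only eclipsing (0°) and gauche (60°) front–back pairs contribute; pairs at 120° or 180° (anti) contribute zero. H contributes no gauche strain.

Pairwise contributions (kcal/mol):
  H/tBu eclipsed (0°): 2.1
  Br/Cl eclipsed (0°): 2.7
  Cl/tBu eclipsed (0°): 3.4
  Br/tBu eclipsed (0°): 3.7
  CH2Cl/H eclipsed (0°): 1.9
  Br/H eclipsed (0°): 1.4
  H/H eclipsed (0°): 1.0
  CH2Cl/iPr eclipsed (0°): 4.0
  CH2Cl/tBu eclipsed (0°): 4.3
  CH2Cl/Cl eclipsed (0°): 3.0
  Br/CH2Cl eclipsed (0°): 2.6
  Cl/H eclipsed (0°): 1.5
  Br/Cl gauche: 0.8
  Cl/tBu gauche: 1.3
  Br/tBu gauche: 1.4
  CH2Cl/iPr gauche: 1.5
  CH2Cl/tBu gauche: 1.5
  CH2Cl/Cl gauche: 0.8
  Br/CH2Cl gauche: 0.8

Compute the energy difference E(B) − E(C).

+4.1 kcal/mol

B is eclipsed. Br at 0° is eclipsed with CH2Cl at 0° (2.6); Cl at 120° is eclipsed with tBu at 120° (3.4); H at 240° is eclipsed with H at 240° (1.0). Total 7.0 kcal/mol.
C is staggered. Br at 0° is gauche with CH2Cl at 60° (0.8); Cl at 120° is gauche with tBu at 180° (1.3); Cl at 120° is gauche with CH2Cl at 60° (0.8). Total 2.9 kcal/mol.
E(B) − E(C) = 7.0 − 2.9 = +4.1 kcal/mol.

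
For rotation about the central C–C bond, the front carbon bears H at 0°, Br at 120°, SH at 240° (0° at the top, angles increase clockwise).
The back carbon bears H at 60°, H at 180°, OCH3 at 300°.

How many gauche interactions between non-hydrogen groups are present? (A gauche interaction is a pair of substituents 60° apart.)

1

Non-H gauche pairs: SH(240°)/OCH3(300°) — 1 interaction.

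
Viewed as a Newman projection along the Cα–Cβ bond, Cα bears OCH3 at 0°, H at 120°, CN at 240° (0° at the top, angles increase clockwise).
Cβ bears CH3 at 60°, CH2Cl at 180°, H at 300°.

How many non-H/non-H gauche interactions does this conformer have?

Non-H gauche pairs: OCH3(0°)/CH3(60°); CN(240°)/CH2Cl(180°) — 2 interactions.

2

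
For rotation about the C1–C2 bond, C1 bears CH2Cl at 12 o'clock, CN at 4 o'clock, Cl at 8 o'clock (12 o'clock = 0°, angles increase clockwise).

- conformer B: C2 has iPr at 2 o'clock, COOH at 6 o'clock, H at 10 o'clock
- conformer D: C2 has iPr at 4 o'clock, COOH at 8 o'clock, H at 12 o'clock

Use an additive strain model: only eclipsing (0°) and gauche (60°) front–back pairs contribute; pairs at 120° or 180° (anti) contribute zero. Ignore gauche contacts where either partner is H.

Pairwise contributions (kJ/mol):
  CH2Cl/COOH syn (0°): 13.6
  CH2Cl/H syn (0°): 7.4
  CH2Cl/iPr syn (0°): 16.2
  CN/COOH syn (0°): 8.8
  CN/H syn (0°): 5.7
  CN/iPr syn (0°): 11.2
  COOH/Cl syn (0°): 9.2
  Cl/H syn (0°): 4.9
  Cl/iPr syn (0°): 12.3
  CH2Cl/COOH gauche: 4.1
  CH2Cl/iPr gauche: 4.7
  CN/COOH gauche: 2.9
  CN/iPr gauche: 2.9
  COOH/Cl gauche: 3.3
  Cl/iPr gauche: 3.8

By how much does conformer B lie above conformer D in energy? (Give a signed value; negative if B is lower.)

-14.0 kJ/mol

B is staggered. CH2Cl at 0° is gauche with iPr at 60° (4.7); CN at 120° is gauche with iPr at 60° (2.9); CN at 120° is gauche with COOH at 180° (2.9); Cl at 240° is gauche with COOH at 180° (3.3). Total 13.8 kJ/mol.
D is eclipsed. CH2Cl at 0° is eclipsed with H at 0° (7.4); CN at 120° is eclipsed with iPr at 120° (11.2); Cl at 240° is eclipsed with COOH at 240° (9.2). Total 27.8 kJ/mol.
E(B) − E(D) = 13.8 − 27.8 = -14.0 kJ/mol.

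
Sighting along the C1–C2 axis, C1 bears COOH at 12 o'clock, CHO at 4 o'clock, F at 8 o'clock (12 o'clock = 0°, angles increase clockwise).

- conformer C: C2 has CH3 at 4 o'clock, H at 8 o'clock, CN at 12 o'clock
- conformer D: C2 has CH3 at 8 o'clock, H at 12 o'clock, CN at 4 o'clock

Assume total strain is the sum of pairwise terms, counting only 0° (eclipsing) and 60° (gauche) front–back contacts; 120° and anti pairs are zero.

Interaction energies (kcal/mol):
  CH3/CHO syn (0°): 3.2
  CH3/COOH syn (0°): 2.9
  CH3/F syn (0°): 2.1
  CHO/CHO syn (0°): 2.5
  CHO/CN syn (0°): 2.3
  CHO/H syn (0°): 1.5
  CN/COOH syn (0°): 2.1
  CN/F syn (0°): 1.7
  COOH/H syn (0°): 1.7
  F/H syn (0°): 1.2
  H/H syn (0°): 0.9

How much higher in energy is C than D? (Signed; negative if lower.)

C (eclipsed): COOH–CN eclipsed, CHO–CH3 eclipsed, F–H eclipsed; 2.1 + 3.2 + 1.2 = 6.5 kcal/mol.
D (eclipsed): COOH–H eclipsed, CHO–CN eclipsed, F–CH3 eclipsed; 1.7 + 2.3 + 2.1 = 6.1 kcal/mol.
E(C) − E(D) = 6.5 − 6.1 = +0.4 kcal/mol.

+0.4 kcal/mol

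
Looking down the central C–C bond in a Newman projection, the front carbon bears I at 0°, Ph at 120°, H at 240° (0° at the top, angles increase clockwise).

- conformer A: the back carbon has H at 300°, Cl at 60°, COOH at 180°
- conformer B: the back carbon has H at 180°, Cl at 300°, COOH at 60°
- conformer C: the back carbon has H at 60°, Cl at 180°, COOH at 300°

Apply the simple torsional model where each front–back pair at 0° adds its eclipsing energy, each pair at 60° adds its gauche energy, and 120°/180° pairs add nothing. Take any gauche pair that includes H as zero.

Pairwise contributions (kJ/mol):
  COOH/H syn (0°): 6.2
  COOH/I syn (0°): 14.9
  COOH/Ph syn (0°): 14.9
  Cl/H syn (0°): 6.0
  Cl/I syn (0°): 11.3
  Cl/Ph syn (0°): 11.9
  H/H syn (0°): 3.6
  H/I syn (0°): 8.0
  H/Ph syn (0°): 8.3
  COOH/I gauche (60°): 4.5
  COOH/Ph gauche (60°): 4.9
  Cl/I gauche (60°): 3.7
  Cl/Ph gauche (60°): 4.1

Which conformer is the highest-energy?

A is staggered. I at 0° is gauche with Cl at 60° (3.7); Ph at 120° is gauche with Cl at 60° (4.1); Ph at 120° is gauche with COOH at 180° (4.9). Total 12.7 kJ/mol.
B is staggered. I at 0° is gauche with Cl at 300° (3.7); I at 0° is gauche with COOH at 60° (4.5); Ph at 120° is gauche with COOH at 60° (4.9). Total 13.1 kJ/mol.
C is staggered. I at 0° is gauche with COOH at 300° (4.5); Ph at 120° is gauche with Cl at 180° (4.1). Total 8.6 kJ/mol.
B has the highest total (13.1 kJ/mol).

B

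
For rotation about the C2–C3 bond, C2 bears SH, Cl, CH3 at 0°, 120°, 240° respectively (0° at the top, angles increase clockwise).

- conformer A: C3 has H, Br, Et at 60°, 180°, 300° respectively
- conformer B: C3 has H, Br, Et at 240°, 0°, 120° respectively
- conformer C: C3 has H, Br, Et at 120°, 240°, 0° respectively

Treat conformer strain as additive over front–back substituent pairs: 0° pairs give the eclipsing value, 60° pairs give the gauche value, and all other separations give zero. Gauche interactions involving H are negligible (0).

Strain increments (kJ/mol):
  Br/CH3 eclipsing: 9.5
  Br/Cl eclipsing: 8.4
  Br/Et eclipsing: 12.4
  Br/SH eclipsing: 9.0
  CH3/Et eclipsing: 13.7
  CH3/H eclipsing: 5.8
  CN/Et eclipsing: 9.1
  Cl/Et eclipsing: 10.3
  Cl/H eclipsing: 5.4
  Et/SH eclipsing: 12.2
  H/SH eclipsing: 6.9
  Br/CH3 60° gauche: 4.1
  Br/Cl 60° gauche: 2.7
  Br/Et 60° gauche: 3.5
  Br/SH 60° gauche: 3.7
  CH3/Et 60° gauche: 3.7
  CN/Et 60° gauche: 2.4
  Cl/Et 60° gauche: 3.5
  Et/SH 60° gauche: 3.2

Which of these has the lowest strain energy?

A

A (staggered): SH–Et gauche, Cl–Br gauche, CH3–Br gauche, CH3–Et gauche; 3.2 + 2.7 + 4.1 + 3.7 = 13.7 kJ/mol.
B (eclipsed): SH–Br eclipsed, Cl–Et eclipsed, CH3–H eclipsed; 9.0 + 10.3 + 5.8 = 25.1 kJ/mol.
C (eclipsed): SH–Et eclipsed, Cl–H eclipsed, CH3–Br eclipsed; 12.2 + 5.4 + 9.5 = 27.1 kJ/mol.
A has the lowest total (13.7 kJ/mol).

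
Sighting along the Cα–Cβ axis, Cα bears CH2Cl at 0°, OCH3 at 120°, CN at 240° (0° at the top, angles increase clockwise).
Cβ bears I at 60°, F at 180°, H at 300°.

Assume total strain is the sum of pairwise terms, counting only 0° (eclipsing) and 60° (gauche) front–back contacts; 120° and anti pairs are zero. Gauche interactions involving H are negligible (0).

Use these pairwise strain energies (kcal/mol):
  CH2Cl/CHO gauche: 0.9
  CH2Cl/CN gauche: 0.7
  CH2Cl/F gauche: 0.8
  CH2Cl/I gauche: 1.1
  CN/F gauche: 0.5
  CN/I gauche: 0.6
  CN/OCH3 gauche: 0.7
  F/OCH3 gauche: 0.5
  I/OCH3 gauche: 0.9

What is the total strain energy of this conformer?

This conformer (staggered): CH2Cl(0°)/I(60°) gauche 1.1; OCH3(120°)/I(60°) gauche 0.9; OCH3(120°)/F(180°) gauche 0.5; CN(240°)/F(180°) gauche 0.5 → 3.0 kcal/mol.

3.0 kcal/mol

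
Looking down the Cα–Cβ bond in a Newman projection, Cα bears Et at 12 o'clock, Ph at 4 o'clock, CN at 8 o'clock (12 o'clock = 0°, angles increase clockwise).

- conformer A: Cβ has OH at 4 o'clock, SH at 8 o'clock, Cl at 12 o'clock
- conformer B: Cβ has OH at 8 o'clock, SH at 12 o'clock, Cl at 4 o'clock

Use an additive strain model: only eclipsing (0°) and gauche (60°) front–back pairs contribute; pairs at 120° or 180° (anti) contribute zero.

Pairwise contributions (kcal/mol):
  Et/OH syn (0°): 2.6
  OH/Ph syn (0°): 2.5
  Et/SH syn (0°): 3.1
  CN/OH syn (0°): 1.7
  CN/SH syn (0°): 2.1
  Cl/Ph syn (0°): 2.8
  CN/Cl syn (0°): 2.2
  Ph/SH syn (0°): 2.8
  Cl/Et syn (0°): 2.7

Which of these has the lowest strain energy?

A

A is eclipsed. Et at 0° is eclipsed with Cl at 0° (2.7); Ph at 120° is eclipsed with OH at 120° (2.5); CN at 240° is eclipsed with SH at 240° (2.1). Total 7.3 kcal/mol.
B is eclipsed. Et at 0° is eclipsed with SH at 0° (3.1); Ph at 120° is eclipsed with Cl at 120° (2.8); CN at 240° is eclipsed with OH at 240° (1.7). Total 7.6 kcal/mol.
A has the lowest total (7.3 kcal/mol).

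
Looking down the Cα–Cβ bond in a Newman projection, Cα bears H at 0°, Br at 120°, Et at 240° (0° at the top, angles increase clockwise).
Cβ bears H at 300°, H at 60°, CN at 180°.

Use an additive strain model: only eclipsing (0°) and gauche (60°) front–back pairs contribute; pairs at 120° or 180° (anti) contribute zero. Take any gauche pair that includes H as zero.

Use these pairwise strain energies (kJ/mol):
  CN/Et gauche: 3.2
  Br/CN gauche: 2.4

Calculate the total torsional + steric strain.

This conformer is staggered. Br at 120° is gauche with CN at 180° (2.4); Et at 240° is gauche with CN at 180° (3.2). Total 5.6 kJ/mol.

5.6 kJ/mol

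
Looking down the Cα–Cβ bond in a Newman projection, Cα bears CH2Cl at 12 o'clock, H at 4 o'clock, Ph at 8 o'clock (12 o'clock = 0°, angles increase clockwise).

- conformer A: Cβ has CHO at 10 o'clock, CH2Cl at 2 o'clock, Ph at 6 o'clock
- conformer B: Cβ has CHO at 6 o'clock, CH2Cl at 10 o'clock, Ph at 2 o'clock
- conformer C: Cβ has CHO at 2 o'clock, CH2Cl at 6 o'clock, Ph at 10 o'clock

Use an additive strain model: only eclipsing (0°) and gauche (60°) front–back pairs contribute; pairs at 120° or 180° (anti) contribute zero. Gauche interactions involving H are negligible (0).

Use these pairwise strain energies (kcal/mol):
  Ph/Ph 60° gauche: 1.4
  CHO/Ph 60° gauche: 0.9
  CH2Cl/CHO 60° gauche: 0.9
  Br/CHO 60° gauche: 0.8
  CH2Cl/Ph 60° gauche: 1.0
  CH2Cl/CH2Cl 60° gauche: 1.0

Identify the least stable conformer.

C

A (staggered): CH2Cl–CHO gauche, CH2Cl–CH2Cl gauche, Ph–CHO gauche, Ph–Ph gauche; 0.9 + 1.0 + 0.9 + 1.4 = 4.2 kcal/mol.
B (staggered): CH2Cl–CH2Cl gauche, CH2Cl–Ph gauche, Ph–CHO gauche, Ph–CH2Cl gauche; 1.0 + 1.0 + 0.9 + 1.0 = 3.9 kcal/mol.
C (staggered): CH2Cl–CHO gauche, CH2Cl–Ph gauche, Ph–CH2Cl gauche, Ph–Ph gauche; 0.9 + 1.0 + 1.0 + 1.4 = 4.3 kcal/mol.
C has the highest total (4.3 kcal/mol).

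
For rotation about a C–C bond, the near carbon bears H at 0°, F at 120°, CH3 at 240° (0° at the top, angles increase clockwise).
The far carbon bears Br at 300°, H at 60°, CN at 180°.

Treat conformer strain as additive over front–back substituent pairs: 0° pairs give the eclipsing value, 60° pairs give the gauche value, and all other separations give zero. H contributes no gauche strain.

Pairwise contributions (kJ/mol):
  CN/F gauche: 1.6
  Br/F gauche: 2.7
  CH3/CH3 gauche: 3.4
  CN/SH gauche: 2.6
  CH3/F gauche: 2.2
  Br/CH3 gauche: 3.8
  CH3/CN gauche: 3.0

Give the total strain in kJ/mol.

This conformer (staggered): F–CN gauche, CH3–Br gauche, CH3–CN gauche; 1.6 + 3.8 + 3.0 = 8.4 kJ/mol.

8.4 kJ/mol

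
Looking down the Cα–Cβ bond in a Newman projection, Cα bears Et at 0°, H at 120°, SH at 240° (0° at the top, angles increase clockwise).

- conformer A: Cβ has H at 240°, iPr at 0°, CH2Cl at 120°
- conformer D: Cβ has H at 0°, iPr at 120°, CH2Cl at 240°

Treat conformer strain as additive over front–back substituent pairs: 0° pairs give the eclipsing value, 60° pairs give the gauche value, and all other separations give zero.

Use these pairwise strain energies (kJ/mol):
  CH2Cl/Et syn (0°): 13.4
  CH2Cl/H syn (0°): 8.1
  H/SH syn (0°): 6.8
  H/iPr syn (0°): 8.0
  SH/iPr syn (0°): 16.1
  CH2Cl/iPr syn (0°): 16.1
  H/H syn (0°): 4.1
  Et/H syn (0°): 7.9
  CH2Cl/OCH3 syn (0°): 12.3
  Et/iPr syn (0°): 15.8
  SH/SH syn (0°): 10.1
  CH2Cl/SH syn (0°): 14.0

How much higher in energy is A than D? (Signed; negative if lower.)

A (eclipsed): Et–iPr eclipsed, H–CH2Cl eclipsed, SH–H eclipsed; 15.8 + 8.1 + 6.8 = 30.7 kJ/mol.
D (eclipsed): Et–H eclipsed, H–iPr eclipsed, SH–CH2Cl eclipsed; 7.9 + 8.0 + 14.0 = 29.9 kJ/mol.
E(A) − E(D) = 30.7 − 29.9 = +0.8 kJ/mol.

+0.8 kJ/mol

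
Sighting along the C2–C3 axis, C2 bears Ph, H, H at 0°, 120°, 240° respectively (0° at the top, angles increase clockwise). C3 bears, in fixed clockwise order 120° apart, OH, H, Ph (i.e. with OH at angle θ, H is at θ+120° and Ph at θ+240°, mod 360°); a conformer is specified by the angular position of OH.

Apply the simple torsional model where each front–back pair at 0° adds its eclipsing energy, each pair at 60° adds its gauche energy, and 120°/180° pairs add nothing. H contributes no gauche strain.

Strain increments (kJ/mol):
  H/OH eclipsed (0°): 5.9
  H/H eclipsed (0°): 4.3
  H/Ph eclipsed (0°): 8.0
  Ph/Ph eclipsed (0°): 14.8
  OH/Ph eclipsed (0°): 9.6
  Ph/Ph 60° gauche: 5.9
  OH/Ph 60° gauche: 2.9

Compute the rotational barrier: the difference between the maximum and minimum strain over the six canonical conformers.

22.1 kJ/mol

OH at 0° (eclipsed): Ph–OH eclipsed, H–H eclipsed, H–Ph eclipsed; 9.6 + 4.3 + 8.0 = 21.9 kJ/mol.
OH at 60° (staggered): Ph–OH gauche, Ph–Ph gauche; 2.9 + 5.9 = 8.8 kJ/mol.
OH at 120° (eclipsed): Ph–Ph eclipsed, H–OH eclipsed, H–H eclipsed; 14.8 + 5.9 + 4.3 = 25.0 kJ/mol.
OH at 180° (staggered): Ph–Ph gauche; 5.9 = 5.9 kJ/mol.
OH at 240° (eclipsed): Ph–H eclipsed, H–Ph eclipsed, H–OH eclipsed; 8.0 + 8.0 + 5.9 = 21.9 kJ/mol.
OH at 300° (staggered): Ph–OH gauche; 2.9 = 2.9 kJ/mol.
Max at 120° (25.0 kJ/mol), min at 300° (2.9 kJ/mol); barrier = 22.1 kJ/mol.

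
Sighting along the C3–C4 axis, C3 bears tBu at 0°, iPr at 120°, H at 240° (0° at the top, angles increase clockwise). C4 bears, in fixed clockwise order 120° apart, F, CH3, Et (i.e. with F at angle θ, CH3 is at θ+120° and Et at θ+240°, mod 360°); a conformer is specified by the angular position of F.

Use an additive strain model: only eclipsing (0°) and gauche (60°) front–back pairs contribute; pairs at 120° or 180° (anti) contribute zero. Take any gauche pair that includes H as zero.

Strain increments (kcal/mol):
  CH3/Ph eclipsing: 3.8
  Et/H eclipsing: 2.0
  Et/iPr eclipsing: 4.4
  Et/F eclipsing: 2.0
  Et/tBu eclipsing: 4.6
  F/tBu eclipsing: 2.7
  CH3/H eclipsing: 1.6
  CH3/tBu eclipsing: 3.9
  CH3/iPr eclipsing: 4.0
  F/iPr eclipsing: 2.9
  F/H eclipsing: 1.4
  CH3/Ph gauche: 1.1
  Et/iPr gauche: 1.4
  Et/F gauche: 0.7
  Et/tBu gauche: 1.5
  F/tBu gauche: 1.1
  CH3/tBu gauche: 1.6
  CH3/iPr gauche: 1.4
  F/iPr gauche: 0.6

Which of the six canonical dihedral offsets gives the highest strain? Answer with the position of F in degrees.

240°

F at 0° is eclipsed. tBu at 0° is eclipsed with F at 0° (2.7); iPr at 120° is eclipsed with CH3 at 120° (4.0); H at 240° is eclipsed with Et at 240° (2.0). Total 8.7 kcal/mol.
F at 60° is staggered. tBu at 0° is gauche with F at 60° (1.1); tBu at 0° is gauche with Et at 300° (1.5); iPr at 120° is gauche with F at 60° (0.6); iPr at 120° is gauche with CH3 at 180° (1.4). Total 4.6 kcal/mol.
F at 120° is eclipsed. tBu at 0° is eclipsed with Et at 0° (4.6); iPr at 120° is eclipsed with F at 120° (2.9); H at 240° is eclipsed with CH3 at 240° (1.6). Total 9.1 kcal/mol.
F at 180° is staggered. tBu at 0° is gauche with CH3 at 300° (1.6); tBu at 0° is gauche with Et at 60° (1.5); iPr at 120° is gauche with F at 180° (0.6); iPr at 120° is gauche with Et at 60° (1.4). Total 5.1 kcal/mol.
F at 240° is eclipsed. tBu at 0° is eclipsed with CH3 at 0° (3.9); iPr at 120° is eclipsed with Et at 120° (4.4); H at 240° is eclipsed with F at 240° (1.4). Total 9.7 kcal/mol.
F at 300° is staggered. tBu at 0° is gauche with F at 300° (1.1); tBu at 0° is gauche with CH3 at 60° (1.6); iPr at 120° is gauche with CH3 at 60° (1.4); iPr at 120° is gauche with Et at 180° (1.4). Total 5.5 kcal/mol.
The maximum (9.7 kcal/mol) occurs with F at 240°.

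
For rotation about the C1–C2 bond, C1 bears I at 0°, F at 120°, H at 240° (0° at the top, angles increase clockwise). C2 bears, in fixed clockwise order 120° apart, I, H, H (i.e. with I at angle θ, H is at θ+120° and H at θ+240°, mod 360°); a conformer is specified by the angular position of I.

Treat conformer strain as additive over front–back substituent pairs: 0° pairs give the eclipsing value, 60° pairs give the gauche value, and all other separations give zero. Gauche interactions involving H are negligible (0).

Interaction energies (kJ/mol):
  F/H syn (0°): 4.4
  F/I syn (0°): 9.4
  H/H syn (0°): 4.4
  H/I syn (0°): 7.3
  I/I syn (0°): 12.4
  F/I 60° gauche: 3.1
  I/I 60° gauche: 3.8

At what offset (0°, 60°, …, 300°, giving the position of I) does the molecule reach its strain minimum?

180°

I at 0° is eclipsed. I at 0° is eclipsed with I at 0° (12.4); F at 120° is eclipsed with H at 120° (4.4); H at 240° is eclipsed with H at 240° (4.4). Total 21.2 kJ/mol.
I at 60° is staggered. I at 0° is gauche with I at 60° (3.8); F at 120° is gauche with I at 60° (3.1). Total 6.9 kJ/mol.
I at 120° is eclipsed. I at 0° is eclipsed with H at 0° (7.3); F at 120° is eclipsed with I at 120° (9.4); H at 240° is eclipsed with H at 240° (4.4). Total 21.1 kJ/mol.
I at 180° is staggered. F at 120° is gauche with I at 180° (3.1). Total 3.1 kJ/mol.
I at 240° is eclipsed. I at 0° is eclipsed with H at 0° (7.3); F at 120° is eclipsed with H at 120° (4.4); H at 240° is eclipsed with I at 240° (7.3). Total 19.0 kJ/mol.
I at 300° is staggered. I at 0° is gauche with I at 300° (3.8). Total 3.8 kJ/mol.
The minimum (3.1 kJ/mol) occurs with I at 180°.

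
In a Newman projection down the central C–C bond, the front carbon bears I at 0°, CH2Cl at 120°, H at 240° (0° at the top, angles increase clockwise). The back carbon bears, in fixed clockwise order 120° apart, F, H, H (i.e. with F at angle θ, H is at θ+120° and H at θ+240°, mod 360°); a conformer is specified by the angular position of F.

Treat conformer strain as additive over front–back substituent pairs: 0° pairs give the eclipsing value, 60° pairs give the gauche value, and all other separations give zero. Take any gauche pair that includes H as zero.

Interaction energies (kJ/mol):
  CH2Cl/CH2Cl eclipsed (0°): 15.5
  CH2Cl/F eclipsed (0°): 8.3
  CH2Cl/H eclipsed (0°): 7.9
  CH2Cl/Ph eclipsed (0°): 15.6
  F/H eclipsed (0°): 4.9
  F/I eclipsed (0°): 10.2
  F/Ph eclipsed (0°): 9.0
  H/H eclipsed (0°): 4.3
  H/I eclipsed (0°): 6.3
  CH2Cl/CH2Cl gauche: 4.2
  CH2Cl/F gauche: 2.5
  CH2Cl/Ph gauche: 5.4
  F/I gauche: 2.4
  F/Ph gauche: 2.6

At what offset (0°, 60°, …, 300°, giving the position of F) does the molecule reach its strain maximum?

F at 0° (eclipsed): I(0°)/F(0°) eclipsed 10.2; CH2Cl(120°)/H(120°) eclipsed 7.9; H(240°)/H(240°) eclipsed 4.3 → 22.4 kJ/mol.
F at 60° (staggered): I(0°)/F(60°) gauche 2.4; CH2Cl(120°)/F(60°) gauche 2.5 → 4.9 kJ/mol.
F at 120° (eclipsed): I(0°)/H(0°) eclipsed 6.3; CH2Cl(120°)/F(120°) eclipsed 8.3; H(240°)/H(240°) eclipsed 4.3 → 18.9 kJ/mol.
F at 180° (staggered): CH2Cl(120°)/F(180°) gauche 2.5 → 2.5 kJ/mol.
F at 240° (eclipsed): I(0°)/H(0°) eclipsed 6.3; CH2Cl(120°)/H(120°) eclipsed 7.9; H(240°)/F(240°) eclipsed 4.9 → 19.1 kJ/mol.
F at 300° (staggered): I(0°)/F(300°) gauche 2.4 → 2.4 kJ/mol.
The maximum (22.4 kJ/mol) occurs with F at 0°.

0°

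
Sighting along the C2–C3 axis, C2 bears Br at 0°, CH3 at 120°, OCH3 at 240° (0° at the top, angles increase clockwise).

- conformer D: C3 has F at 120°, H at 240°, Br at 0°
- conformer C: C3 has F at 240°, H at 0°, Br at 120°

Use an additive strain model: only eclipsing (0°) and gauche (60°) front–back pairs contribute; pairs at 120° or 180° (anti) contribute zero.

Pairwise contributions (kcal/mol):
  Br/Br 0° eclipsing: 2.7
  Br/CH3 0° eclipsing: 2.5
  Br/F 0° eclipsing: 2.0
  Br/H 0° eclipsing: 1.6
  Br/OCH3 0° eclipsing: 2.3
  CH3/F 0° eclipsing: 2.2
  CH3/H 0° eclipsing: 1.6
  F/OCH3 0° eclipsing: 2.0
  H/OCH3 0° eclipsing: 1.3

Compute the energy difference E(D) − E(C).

D (eclipsed): Br–Br eclipsed, CH3–F eclipsed, OCH3–H eclipsed; 2.7 + 2.2 + 1.3 = 6.2 kcal/mol.
C (eclipsed): Br–H eclipsed, CH3–Br eclipsed, OCH3–F eclipsed; 1.6 + 2.5 + 2.0 = 6.1 kcal/mol.
E(D) − E(C) = 6.2 − 6.1 = +0.1 kcal/mol.

+0.1 kcal/mol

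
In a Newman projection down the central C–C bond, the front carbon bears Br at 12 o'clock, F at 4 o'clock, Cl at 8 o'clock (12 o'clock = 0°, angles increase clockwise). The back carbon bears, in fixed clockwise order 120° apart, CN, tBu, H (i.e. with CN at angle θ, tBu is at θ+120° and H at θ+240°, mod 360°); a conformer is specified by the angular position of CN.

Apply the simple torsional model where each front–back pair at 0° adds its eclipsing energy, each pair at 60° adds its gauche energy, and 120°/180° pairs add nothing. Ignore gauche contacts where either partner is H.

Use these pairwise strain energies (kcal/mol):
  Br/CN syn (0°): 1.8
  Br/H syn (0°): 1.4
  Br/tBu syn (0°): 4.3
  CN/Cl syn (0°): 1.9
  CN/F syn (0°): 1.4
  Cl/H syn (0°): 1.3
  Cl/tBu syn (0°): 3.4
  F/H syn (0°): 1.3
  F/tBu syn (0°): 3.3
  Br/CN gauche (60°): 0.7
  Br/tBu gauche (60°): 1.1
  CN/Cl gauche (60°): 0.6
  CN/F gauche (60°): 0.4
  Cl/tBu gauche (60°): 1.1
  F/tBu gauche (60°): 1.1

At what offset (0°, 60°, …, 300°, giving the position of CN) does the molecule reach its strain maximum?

240°

CN at 0° is eclipsed. Br at 0° is eclipsed with CN at 0° (1.8); F at 120° is eclipsed with tBu at 120° (3.3); Cl at 240° is eclipsed with H at 240° (1.3). Total 6.4 kcal/mol.
CN at 60° is staggered. Br at 0° is gauche with CN at 60° (0.7); F at 120° is gauche with CN at 60° (0.4); F at 120° is gauche with tBu at 180° (1.1); Cl at 240° is gauche with tBu at 180° (1.1). Total 3.3 kcal/mol.
CN at 120° is eclipsed. Br at 0° is eclipsed with H at 0° (1.4); F at 120° is eclipsed with CN at 120° (1.4); Cl at 240° is eclipsed with tBu at 240° (3.4). Total 6.2 kcal/mol.
CN at 180° is staggered. Br at 0° is gauche with tBu at 300° (1.1); F at 120° is gauche with CN at 180° (0.4); Cl at 240° is gauche with CN at 180° (0.6); Cl at 240° is gauche with tBu at 300° (1.1). Total 3.2 kcal/mol.
CN at 240° is eclipsed. Br at 0° is eclipsed with tBu at 0° (4.3); F at 120° is eclipsed with H at 120° (1.3); Cl at 240° is eclipsed with CN at 240° (1.9). Total 7.5 kcal/mol.
CN at 300° is staggered. Br at 0° is gauche with CN at 300° (0.7); Br at 0° is gauche with tBu at 60° (1.1); F at 120° is gauche with tBu at 60° (1.1); Cl at 240° is gauche with CN at 300° (0.6). Total 3.5 kcal/mol.
The maximum (7.5 kcal/mol) occurs with CN at 240°.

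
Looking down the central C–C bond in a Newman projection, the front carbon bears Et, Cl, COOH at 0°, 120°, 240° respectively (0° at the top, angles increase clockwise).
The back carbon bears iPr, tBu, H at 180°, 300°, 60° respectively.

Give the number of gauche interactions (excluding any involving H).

Non-H gauche pairs: Et(0°)/tBu(300°); Cl(120°)/iPr(180°); COOH(240°)/iPr(180°); COOH(240°)/tBu(300°) — 4 interactions.

4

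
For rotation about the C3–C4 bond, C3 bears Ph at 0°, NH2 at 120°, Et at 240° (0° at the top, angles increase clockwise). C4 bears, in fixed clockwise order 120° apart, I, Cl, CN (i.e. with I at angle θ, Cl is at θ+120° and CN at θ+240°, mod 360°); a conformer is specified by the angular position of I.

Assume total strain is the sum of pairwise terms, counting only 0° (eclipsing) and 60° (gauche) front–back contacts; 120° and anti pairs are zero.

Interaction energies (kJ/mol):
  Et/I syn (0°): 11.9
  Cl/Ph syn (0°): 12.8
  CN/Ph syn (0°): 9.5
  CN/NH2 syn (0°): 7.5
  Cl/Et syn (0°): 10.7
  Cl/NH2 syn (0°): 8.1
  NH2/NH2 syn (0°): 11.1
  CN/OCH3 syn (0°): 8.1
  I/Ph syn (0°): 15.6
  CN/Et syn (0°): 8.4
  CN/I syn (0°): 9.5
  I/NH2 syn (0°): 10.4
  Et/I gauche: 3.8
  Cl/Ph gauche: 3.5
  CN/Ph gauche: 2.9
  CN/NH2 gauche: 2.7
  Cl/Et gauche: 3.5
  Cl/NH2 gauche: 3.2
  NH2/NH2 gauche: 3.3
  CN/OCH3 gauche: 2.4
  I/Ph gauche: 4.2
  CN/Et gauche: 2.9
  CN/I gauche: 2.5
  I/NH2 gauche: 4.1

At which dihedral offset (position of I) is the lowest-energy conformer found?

300°

I at 0° (eclipsed): Ph(0°)/I(0°) eclipsed 15.6; NH2(120°)/Cl(120°) eclipsed 8.1; Et(240°)/CN(240°) eclipsed 8.4 → 32.1 kJ/mol.
I at 60° (staggered): Ph(0°)/I(60°) gauche 4.2; Ph(0°)/CN(300°) gauche 2.9; NH2(120°)/I(60°) gauche 4.1; NH2(120°)/Cl(180°) gauche 3.2; Et(240°)/Cl(180°) gauche 3.5; Et(240°)/CN(300°) gauche 2.9 → 20.8 kJ/mol.
I at 120° (eclipsed): Ph(0°)/CN(0°) eclipsed 9.5; NH2(120°)/I(120°) eclipsed 10.4; Et(240°)/Cl(240°) eclipsed 10.7 → 30.6 kJ/mol.
I at 180° (staggered): Ph(0°)/Cl(300°) gauche 3.5; Ph(0°)/CN(60°) gauche 2.9; NH2(120°)/I(180°) gauche 4.1; NH2(120°)/CN(60°) gauche 2.7; Et(240°)/I(180°) gauche 3.8; Et(240°)/Cl(300°) gauche 3.5 → 20.5 kJ/mol.
I at 240° (eclipsed): Ph(0°)/Cl(0°) eclipsed 12.8; NH2(120°)/CN(120°) eclipsed 7.5; Et(240°)/I(240°) eclipsed 11.9 → 32.2 kJ/mol.
I at 300° (staggered): Ph(0°)/I(300°) gauche 4.2; Ph(0°)/Cl(60°) gauche 3.5; NH2(120°)/Cl(60°) gauche 3.2; NH2(120°)/CN(180°) gauche 2.7; Et(240°)/I(300°) gauche 3.8; Et(240°)/CN(180°) gauche 2.9 → 20.3 kJ/mol.
The minimum (20.3 kJ/mol) occurs with I at 300°.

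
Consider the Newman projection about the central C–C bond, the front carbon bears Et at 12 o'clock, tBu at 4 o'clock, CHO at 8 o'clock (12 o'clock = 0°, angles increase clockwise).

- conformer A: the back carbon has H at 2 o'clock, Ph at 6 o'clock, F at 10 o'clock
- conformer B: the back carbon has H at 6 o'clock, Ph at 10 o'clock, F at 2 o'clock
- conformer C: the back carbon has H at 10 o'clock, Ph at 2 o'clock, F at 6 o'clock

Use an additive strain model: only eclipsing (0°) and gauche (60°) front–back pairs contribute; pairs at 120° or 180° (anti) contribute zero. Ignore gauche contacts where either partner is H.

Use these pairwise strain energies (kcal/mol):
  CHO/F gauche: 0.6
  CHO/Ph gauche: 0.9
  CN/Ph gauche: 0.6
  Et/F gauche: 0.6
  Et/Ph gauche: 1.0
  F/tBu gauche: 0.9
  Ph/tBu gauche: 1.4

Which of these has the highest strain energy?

A is staggered. Et at 0° is gauche with F at 300° (0.6); tBu at 120° is gauche with Ph at 180° (1.4); CHO at 240° is gauche with Ph at 180° (0.9); CHO at 240° is gauche with F at 300° (0.6). Total 3.5 kcal/mol.
B is staggered. Et at 0° is gauche with Ph at 300° (1.0); Et at 0° is gauche with F at 60° (0.6); tBu at 120° is gauche with F at 60° (0.9); CHO at 240° is gauche with Ph at 300° (0.9). Total 3.4 kcal/mol.
C is staggered. Et at 0° is gauche with Ph at 60° (1.0); tBu at 120° is gauche with Ph at 60° (1.4); tBu at 120° is gauche with F at 180° (0.9); CHO at 240° is gauche with F at 180° (0.6). Total 3.9 kcal/mol.
C has the highest total (3.9 kcal/mol).

C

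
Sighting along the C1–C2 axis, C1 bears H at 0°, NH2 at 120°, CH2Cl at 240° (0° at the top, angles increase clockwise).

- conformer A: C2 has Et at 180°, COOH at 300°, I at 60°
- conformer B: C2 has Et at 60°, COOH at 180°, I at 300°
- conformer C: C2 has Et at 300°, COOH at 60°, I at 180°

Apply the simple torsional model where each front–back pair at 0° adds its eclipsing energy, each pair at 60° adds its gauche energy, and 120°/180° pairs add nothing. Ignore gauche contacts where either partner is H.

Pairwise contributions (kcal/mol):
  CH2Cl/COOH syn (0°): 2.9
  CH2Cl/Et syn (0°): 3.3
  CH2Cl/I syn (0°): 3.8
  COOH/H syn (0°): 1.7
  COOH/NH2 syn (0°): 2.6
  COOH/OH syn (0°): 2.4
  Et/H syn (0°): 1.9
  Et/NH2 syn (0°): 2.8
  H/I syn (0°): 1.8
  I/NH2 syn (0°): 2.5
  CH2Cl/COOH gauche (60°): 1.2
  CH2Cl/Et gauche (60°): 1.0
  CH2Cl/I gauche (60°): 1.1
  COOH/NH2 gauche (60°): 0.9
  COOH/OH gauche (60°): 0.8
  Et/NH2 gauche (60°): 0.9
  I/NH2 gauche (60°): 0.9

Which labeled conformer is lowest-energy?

C

A (staggered): NH2(120°)/Et(180°) gauche 0.9; NH2(120°)/I(60°) gauche 0.9; CH2Cl(240°)/Et(180°) gauche 1.0; CH2Cl(240°)/COOH(300°) gauche 1.2 → 4.0 kcal/mol.
B (staggered): NH2(120°)/Et(60°) gauche 0.9; NH2(120°)/COOH(180°) gauche 0.9; CH2Cl(240°)/COOH(180°) gauche 1.2; CH2Cl(240°)/I(300°) gauche 1.1 → 4.1 kcal/mol.
C (staggered): NH2(120°)/COOH(60°) gauche 0.9; NH2(120°)/I(180°) gauche 0.9; CH2Cl(240°)/Et(300°) gauche 1.0; CH2Cl(240°)/I(180°) gauche 1.1 → 3.9 kcal/mol.
C has the lowest total (3.9 kcal/mol).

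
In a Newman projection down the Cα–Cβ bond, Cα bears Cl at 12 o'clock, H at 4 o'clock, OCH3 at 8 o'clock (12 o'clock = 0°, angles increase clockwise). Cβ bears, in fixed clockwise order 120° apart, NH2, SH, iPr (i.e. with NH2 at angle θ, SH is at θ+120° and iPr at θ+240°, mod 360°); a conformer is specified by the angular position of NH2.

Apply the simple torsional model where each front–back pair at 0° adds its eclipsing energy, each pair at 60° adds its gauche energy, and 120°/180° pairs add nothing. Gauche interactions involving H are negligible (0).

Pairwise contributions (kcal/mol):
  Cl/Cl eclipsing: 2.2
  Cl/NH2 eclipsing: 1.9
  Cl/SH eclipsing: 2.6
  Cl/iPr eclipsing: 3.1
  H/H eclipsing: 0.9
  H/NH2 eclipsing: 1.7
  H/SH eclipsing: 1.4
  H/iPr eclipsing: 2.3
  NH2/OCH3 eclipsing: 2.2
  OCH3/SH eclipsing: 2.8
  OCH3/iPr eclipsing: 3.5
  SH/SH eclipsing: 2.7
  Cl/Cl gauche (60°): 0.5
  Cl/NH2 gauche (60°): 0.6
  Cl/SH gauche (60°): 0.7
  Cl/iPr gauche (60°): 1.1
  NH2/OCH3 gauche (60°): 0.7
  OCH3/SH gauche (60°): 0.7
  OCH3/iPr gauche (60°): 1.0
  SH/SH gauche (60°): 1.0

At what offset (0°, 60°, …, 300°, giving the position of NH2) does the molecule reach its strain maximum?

120°

NH2 at 0° (eclipsed): Cl–NH2 eclipsed, H–SH eclipsed, OCH3–iPr eclipsed; 1.9 + 1.4 + 3.5 = 6.8 kcal/mol.
NH2 at 60° (staggered): Cl–NH2 gauche, Cl–iPr gauche, OCH3–SH gauche, OCH3–iPr gauche; 0.6 + 1.1 + 0.7 + 1.0 = 3.4 kcal/mol.
NH2 at 120° (eclipsed): Cl–iPr eclipsed, H–NH2 eclipsed, OCH3–SH eclipsed; 3.1 + 1.7 + 2.8 = 7.6 kcal/mol.
NH2 at 180° (staggered): Cl–SH gauche, Cl–iPr gauche, OCH3–NH2 gauche, OCH3–SH gauche; 0.7 + 1.1 + 0.7 + 0.7 = 3.2 kcal/mol.
NH2 at 240° (eclipsed): Cl–SH eclipsed, H–iPr eclipsed, OCH3–NH2 eclipsed; 2.6 + 2.3 + 2.2 = 7.1 kcal/mol.
NH2 at 300° (staggered): Cl–NH2 gauche, Cl–SH gauche, OCH3–NH2 gauche, OCH3–iPr gauche; 0.6 + 0.7 + 0.7 + 1.0 = 3.0 kcal/mol.
The maximum (7.6 kcal/mol) occurs with NH2 at 120°.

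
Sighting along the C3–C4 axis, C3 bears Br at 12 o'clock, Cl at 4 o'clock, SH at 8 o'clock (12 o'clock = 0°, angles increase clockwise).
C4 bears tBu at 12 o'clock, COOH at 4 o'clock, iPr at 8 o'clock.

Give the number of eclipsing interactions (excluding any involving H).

Non-H eclipsing pairs: Br(0°)/tBu(0°); Cl(120°)/COOH(120°); SH(240°)/iPr(240°) — 3 interactions.

3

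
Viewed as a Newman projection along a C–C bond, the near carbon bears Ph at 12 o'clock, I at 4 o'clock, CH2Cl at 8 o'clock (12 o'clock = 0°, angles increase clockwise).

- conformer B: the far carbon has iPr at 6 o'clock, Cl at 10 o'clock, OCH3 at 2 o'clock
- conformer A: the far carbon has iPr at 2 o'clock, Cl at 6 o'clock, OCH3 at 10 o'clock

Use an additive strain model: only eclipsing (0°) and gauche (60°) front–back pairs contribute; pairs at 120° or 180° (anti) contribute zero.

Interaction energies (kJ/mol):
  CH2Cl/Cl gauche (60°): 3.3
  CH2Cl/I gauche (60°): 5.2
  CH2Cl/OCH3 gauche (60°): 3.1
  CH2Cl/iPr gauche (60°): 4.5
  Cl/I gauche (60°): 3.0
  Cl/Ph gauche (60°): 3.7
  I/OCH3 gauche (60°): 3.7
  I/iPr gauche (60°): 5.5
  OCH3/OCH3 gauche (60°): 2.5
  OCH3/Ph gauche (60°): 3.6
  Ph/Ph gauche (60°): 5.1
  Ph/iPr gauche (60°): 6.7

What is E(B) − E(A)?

-0.9 kJ/mol

B (staggered): Ph–Cl gauche, Ph–OCH3 gauche, I–iPr gauche, I–OCH3 gauche, CH2Cl–iPr gauche, CH2Cl–Cl gauche; 3.7 + 3.6 + 5.5 + 3.7 + 4.5 + 3.3 = 24.3 kJ/mol.
A (staggered): Ph–iPr gauche, Ph–OCH3 gauche, I–iPr gauche, I–Cl gauche, CH2Cl–Cl gauche, CH2Cl–OCH3 gauche; 6.7 + 3.6 + 5.5 + 3.0 + 3.3 + 3.1 = 25.2 kJ/mol.
E(B) − E(A) = 24.3 − 25.2 = -0.9 kJ/mol.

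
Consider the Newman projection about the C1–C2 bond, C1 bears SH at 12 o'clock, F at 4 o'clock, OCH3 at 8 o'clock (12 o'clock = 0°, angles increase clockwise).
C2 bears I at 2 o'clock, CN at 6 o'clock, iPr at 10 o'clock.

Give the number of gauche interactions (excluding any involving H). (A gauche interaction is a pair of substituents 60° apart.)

6

Non-H gauche pairs: SH(0°)/I(60°); SH(0°)/iPr(300°); F(120°)/I(60°); F(120°)/CN(180°); OCH3(240°)/CN(180°); OCH3(240°)/iPr(300°) — 6 interactions.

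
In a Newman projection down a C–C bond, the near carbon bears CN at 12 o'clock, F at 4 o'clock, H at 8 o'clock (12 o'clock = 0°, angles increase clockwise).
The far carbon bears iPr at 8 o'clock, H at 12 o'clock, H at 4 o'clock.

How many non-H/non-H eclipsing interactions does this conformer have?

0

Every eclipsing pair involves H, so the count is 0.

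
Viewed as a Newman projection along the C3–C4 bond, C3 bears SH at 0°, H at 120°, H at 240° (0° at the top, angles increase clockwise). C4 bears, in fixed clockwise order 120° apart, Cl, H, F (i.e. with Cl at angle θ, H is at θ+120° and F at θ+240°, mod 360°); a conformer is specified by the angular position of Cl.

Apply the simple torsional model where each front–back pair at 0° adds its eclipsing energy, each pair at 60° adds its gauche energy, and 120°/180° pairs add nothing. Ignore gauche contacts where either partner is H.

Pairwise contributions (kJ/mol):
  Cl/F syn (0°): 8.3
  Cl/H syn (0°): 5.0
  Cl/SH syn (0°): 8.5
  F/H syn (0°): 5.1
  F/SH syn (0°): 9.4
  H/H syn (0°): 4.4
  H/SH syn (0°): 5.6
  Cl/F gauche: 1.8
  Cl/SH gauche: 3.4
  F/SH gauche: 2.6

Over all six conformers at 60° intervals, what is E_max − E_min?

16.2 kJ/mol

Cl at 0° (eclipsed): SH–Cl eclipsed, H–H eclipsed, H–F eclipsed; 8.5 + 4.4 + 5.1 = 18.0 kJ/mol.
Cl at 60° (staggered): SH–Cl gauche, SH–F gauche; 3.4 + 2.6 = 6.0 kJ/mol.
Cl at 120° (eclipsed): SH–F eclipsed, H–Cl eclipsed, H–H eclipsed; 9.4 + 5.0 + 4.4 = 18.8 kJ/mol.
Cl at 180° (staggered): SH–F gauche; 2.6 = 2.6 kJ/mol.
Cl at 240° (eclipsed): SH–H eclipsed, H–F eclipsed, H–Cl eclipsed; 5.6 + 5.1 + 5.0 = 15.7 kJ/mol.
Cl at 300° (staggered): SH–Cl gauche; 3.4 = 3.4 kJ/mol.
Max at 120° (18.8 kJ/mol), min at 180° (2.6 kJ/mol); barrier = 16.2 kJ/mol.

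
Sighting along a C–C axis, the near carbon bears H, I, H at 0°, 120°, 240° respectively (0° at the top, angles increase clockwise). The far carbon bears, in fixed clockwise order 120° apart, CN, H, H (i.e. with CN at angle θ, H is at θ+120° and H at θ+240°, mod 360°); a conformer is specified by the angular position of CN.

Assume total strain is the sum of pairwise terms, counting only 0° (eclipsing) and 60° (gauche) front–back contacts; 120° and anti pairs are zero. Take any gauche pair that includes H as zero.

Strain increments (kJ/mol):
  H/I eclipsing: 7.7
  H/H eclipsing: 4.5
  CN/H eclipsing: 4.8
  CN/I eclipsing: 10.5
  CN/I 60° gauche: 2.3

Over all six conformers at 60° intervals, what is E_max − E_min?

19.5 kJ/mol

CN at 0° (eclipsed): H–CN eclipsed, I–H eclipsed, H–H eclipsed; 4.8 + 7.7 + 4.5 = 17.0 kJ/mol.
CN at 60° (staggered): I–CN gauche; 2.3 = 2.3 kJ/mol.
CN at 120° (eclipsed): H–H eclipsed, I–CN eclipsed, H–H eclipsed; 4.5 + 10.5 + 4.5 = 19.5 kJ/mol.
CN at 180° (staggered): I–CN gauche; 2.3 = 2.3 kJ/mol.
CN at 240° (eclipsed): H–H eclipsed, I–H eclipsed, H–CN eclipsed; 4.5 + 7.7 + 4.8 = 17.0 kJ/mol.
CN at 300° (staggered): no non-H gauche contacts → 0.0 kJ/mol.
Max at 120° (19.5 kJ/mol), min at 300° (0.0 kJ/mol); barrier = 19.5 kJ/mol.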